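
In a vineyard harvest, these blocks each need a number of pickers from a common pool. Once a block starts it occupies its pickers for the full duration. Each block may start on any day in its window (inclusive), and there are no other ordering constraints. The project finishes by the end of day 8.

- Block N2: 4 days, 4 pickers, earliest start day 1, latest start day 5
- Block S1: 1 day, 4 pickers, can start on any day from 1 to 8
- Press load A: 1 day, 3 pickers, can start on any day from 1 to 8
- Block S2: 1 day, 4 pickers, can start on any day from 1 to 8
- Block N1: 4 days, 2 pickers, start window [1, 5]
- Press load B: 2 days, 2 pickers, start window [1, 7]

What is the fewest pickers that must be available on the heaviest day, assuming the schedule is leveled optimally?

6

Early-start (Block N2@1, Block S1@1, Press load A@1, Block S2@1, Block N1@1, Press load B@1) gives peak 19: d1:19  d2:8  d3:6  d4:6  d5:0  d6:0  d7:0  d8:0.
Shift Block S1→5, Press load A→6, Block S2→7, Press load B→5.
Schedule Block N2@1, Block S1@5, Press load A@6, Block S2@7, Block N1@1, Press load B@5: d1:6  d2:6  d3:6  d4:6  d5:6  d6:5  d7:4  d8:0 — peak 6.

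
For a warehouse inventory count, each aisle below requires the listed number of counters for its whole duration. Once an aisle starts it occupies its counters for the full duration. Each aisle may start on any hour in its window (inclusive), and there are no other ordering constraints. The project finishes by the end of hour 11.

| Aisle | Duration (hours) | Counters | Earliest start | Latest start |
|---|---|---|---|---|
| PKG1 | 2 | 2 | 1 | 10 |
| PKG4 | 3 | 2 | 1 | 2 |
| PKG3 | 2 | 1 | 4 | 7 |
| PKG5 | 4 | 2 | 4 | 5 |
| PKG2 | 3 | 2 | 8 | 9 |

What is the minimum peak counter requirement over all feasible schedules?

4

Schedule PKG1@1, PKG4@1, PKG3@4, PKG5@4, PKG2@8: h1:4  h2:4  h3:2  h4:3  h5:3  h6:2  h7:2  h8:2  h9:2  h10:2  h11:0 — peak 4.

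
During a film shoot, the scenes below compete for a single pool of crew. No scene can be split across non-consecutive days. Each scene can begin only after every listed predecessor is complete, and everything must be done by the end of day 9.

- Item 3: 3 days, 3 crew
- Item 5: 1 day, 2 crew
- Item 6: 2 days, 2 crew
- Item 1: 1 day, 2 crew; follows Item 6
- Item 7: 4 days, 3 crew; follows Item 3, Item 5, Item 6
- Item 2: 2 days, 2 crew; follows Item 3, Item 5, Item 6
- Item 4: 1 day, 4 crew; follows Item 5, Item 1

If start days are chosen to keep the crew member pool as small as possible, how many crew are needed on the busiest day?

Early-start (Item 3@1, Item 5@1, Item 6@1, Item 1@3, Item 7@4, Item 2@4, Item 4@4) gives peak 9: d1:7  d2:5  d3:5  d4:9  d5:5  d6:3  d7:3  d8:0  d9:0.
Shift Item 6→2, Item 1→4, Item 2→5, Item 4→8.
Schedule Item 3@1, Item 5@1, Item 6@2, Item 1@4, Item 7@4, Item 2@5, Item 4@8: d1:5  d2:5  d3:5  d4:5  d5:5  d6:5  d7:3  d8:4  d9:0 — peak 5.
Total crew member-days = 37 over 9 days ⇒ peak ≥ ⌈37/9⌉ = 5, so 5 is optimal.

5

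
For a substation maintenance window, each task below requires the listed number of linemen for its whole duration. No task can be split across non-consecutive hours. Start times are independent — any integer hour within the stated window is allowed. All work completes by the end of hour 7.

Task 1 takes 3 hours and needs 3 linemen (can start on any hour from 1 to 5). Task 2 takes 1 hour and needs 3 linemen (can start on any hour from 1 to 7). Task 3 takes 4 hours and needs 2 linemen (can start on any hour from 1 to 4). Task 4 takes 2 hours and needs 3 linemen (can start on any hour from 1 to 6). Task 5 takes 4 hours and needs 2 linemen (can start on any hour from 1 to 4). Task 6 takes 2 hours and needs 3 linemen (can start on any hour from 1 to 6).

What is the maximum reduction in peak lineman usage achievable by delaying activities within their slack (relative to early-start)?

9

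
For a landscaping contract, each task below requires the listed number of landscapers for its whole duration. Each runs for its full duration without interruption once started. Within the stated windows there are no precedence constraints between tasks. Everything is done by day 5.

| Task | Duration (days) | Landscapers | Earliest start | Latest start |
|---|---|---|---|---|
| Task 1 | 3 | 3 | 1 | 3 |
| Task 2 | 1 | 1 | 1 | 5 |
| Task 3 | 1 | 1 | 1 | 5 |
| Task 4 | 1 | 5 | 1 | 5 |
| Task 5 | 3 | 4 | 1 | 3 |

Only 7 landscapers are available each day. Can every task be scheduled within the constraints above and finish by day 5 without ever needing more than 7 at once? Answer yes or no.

yes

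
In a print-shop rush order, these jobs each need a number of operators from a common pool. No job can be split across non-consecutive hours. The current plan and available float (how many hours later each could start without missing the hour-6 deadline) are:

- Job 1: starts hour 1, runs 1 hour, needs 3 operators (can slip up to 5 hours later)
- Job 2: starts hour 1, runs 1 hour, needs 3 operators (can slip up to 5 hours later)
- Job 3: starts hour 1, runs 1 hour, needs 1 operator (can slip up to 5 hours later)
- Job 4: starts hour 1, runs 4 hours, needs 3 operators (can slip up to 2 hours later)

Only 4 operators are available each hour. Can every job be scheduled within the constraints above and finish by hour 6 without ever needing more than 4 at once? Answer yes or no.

yes

Schedule Job 1@1, Job 2@2, Job 3@1, Job 4@3: h1:4  h2:3  h3:3  h4:3  h5:3  h6:3 — peak 4 ≤ 4.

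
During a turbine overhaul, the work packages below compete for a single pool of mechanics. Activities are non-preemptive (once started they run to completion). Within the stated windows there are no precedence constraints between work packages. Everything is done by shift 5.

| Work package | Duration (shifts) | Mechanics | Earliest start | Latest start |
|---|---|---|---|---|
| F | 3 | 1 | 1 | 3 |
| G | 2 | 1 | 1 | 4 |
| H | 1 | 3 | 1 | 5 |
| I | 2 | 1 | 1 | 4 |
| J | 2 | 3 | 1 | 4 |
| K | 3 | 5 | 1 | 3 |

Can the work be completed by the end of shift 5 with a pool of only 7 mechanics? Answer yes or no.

Schedule F@1, G@1, H@4, I@3, J@4, K@1: s1:7  s2:7  s3:7  s4:7  s5:3 — peak 7 ≤ 7.

yes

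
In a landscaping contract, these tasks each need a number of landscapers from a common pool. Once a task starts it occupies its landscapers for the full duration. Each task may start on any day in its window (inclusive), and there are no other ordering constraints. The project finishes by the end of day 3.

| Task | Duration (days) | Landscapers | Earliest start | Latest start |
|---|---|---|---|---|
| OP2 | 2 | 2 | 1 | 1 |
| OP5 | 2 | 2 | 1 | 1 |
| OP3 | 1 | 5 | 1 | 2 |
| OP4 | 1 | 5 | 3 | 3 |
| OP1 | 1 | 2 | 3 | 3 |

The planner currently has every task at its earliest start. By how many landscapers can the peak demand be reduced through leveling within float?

Early-start peak: d1:9  d2:4  d3:7 ⇒ 9.
Leveled (OP2@1, OP5@1, OP3@1, OP4@3, OP1@3): d1:9  d2:4  d3:7 ⇒ 9.
Reduction 9 − 9 = 0.

0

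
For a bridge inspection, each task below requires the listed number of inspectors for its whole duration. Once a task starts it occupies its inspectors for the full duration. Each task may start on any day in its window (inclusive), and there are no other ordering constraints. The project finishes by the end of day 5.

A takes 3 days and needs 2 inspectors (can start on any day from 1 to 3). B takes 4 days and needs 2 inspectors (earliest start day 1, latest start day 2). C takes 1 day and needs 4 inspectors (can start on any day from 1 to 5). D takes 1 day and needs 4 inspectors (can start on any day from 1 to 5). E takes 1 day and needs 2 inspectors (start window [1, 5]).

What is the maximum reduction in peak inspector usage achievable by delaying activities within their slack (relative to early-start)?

8

Early-start peak: d1:14  d2:4  d3:4  d4:2  d5:0 ⇒ 14.
Leveled (A@1, B@1, C@4, D@5, E@1): d1:6  d2:4  d3:4  d4:6  d5:4 ⇒ 6.
Reduction 14 − 6 = 8.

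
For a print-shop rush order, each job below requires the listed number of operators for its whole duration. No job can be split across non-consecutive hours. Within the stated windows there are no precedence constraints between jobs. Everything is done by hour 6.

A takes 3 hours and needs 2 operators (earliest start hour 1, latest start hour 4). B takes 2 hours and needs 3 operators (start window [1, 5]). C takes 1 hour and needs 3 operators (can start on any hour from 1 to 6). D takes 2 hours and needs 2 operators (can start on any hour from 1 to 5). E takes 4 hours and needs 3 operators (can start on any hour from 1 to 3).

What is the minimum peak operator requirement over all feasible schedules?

Early-start (A@1, B@1, C@1, D@1, E@1) gives peak 13: h1:13  h2:10  h3:5  h4:3  h5:0  h6:0.
Shift C→4, D→5, E→3.
Schedule A@1, B@1, C@4, D@5, E@3: h1:5  h2:5  h3:5  h4:6  h5:5  h6:5 — peak 6.
Total operator-hours = 31 over 6 hours ⇒ peak ≥ ⌈31/6⌉ = 6, so 6 is optimal.

6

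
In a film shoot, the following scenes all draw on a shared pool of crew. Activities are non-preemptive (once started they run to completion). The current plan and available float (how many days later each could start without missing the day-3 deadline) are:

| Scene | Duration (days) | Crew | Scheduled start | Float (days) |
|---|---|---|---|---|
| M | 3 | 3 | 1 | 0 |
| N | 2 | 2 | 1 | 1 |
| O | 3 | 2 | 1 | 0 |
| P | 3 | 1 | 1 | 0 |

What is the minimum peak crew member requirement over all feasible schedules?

Schedule M@1, N@1, O@1, P@1: d1:8  d2:8  d3:6 — peak 8.
Total crew member-days = 22 over 3 days ⇒ peak ≥ ⌈22/3⌉ = 8, so 8 is optimal.

8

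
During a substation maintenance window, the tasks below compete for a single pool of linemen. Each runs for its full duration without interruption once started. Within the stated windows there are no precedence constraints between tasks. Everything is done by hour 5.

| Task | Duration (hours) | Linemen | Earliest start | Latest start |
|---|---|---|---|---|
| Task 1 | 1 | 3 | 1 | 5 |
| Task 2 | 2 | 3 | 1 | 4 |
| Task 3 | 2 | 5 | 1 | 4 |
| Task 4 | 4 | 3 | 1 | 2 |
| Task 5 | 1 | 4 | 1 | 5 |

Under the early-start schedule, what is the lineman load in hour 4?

3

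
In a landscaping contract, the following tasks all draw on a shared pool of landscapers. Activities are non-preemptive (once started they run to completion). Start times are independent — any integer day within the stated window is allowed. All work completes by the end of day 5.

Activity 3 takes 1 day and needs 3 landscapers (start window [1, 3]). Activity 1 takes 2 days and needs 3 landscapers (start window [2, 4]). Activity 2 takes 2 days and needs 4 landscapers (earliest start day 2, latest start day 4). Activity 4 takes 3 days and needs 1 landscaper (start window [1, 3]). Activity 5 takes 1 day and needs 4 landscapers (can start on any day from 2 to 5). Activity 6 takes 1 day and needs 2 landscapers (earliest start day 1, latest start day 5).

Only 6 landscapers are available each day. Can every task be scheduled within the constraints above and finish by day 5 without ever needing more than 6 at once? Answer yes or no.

no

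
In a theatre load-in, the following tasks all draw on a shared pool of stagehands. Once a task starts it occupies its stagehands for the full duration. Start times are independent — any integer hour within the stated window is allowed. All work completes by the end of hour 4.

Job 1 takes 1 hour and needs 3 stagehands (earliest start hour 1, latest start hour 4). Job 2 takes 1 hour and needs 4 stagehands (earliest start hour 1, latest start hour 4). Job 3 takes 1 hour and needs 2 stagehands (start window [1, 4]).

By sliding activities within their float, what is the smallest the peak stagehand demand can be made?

Early-start (Job 1@1, Job 2@1, Job 3@1) gives peak 9: h1:9  h2:0  h3:0  h4:0.
Shift Job 2→2, Job 3→3.
Schedule Job 1@1, Job 2@2, Job 3@3: h1:3  h2:4  h3:2  h4:0 — peak 4.

4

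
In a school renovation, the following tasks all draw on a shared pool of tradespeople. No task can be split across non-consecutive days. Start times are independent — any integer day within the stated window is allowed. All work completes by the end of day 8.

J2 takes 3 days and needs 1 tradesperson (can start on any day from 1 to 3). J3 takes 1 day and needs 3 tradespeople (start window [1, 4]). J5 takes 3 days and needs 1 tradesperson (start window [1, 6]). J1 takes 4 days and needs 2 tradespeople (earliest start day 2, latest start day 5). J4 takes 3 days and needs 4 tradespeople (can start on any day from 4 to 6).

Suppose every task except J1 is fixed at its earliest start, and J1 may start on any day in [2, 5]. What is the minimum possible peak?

6

J1@2: d1:5  d2:4  d3:4  d4:6  d5:6  d6:4  d7:0  d8:0 → peak 6
J1@3: d1:5  d2:2  d3:4  d4:6  d5:6  d6:6  d7:0  d8:0 → peak 6
J1@4: d1:5  d2:2  d3:2  d4:6  d5:6  d6:6  d7:2  d8:0 → peak 6
J1@5: d1:5  d2:2  d3:2  d4:4  d5:6  d6:6  d7:2  d8:2 → peak 6
Best is J1@2, peak 6.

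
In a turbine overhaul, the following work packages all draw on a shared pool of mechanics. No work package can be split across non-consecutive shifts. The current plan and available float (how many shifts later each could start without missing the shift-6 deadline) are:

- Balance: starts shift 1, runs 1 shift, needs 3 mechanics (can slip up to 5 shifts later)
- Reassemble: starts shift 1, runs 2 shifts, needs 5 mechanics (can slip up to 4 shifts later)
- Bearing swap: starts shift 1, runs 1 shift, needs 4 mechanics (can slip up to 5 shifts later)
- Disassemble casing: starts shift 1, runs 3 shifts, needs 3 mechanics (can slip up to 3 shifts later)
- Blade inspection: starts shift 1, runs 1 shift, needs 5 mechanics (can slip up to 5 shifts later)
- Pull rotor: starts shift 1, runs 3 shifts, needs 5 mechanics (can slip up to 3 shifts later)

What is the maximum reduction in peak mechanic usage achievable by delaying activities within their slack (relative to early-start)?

16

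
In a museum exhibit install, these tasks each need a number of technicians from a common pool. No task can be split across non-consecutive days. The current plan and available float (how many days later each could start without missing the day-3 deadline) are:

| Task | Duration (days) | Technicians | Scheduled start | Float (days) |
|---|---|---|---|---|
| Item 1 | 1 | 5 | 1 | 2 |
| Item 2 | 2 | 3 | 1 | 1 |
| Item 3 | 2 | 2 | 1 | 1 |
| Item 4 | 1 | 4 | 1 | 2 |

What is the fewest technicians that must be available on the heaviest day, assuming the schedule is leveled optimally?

Early-start (Item 1@1, Item 2@1, Item 3@1, Item 4@1) gives peak 14: d1:14  d2:5  d3:0.
Shift Item 2→2, Item 4→3.
Schedule Item 1@1, Item 2@2, Item 3@1, Item 4@3: d1:7  d2:5  d3:7 — peak 7.
Total technician-days = 19 over 3 days ⇒ peak ≥ ⌈19/3⌉ = 7, so 7 is optimal.

7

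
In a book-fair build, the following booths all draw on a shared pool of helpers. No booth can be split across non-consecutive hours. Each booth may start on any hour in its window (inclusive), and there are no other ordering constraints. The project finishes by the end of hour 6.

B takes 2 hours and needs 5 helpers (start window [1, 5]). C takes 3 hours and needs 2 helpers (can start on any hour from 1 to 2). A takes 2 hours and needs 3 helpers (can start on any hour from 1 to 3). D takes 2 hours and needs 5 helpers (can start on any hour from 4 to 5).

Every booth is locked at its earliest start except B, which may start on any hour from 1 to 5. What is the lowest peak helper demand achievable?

B@1: h1:10  h2:10  h3:2  h4:5  h5:5  h6:0 → peak 10
B@2: h1:5  h2:10  h3:7  h4:5  h5:5  h6:0 → peak 10
B@3: h1:5  h2:5  h3:7  h4:10  h5:5  h6:0 → peak 10
B@4: h1:5  h2:5  h3:2  h4:10  h5:10  h6:0 → peak 10
B@5: h1:5  h2:5  h3:2  h4:5  h5:10  h6:5 → peak 10
Best is B@1, peak 10.

10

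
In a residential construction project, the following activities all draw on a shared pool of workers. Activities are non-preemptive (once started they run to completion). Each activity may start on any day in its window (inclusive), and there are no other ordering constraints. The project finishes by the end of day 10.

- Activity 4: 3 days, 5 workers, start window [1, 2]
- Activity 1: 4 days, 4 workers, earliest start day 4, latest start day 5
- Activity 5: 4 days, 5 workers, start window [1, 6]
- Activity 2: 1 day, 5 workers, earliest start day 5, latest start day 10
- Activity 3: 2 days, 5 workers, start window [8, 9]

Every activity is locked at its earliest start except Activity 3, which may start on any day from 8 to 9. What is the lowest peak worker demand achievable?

Activity 3@8: d1:10  d2:10  d3:10  d4:9  d5:9  d6:4  d7:4  d8:5  d9:5  d10:0 → peak 10
Activity 3@9: d1:10  d2:10  d3:10  d4:9  d5:9  d6:4  d7:4  d8:0  d9:5  d10:5 → peak 10
Best is Activity 3@8, peak 10.

10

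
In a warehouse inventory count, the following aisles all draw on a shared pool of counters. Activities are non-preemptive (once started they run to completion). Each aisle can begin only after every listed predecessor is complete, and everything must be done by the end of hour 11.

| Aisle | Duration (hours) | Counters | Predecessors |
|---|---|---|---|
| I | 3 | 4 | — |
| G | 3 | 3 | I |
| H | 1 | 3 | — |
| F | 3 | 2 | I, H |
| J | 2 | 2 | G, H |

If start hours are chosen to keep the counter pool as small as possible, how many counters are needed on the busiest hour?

Early-start (I@1, G@4, H@1, F@4, J@7) gives peak 7: h1:7  h2:4  h3:4  h4:5  h5:5  h6:5  h7:2  h8:2  h9:0  h10:0  h11:0.
Shift H→7, F→8, J→8.
Schedule I@1, G@4, H@7, F@8, J@8: h1:4  h2:4  h3:4  h4:3  h5:3  h6:3  h7:3  h8:4  h9:4  h10:2  h11:0 — peak 4.
Total counter-hours = 34 over 11 hours ⇒ peak ≥ ⌈34/11⌉ = 4, so 4 is optimal.

4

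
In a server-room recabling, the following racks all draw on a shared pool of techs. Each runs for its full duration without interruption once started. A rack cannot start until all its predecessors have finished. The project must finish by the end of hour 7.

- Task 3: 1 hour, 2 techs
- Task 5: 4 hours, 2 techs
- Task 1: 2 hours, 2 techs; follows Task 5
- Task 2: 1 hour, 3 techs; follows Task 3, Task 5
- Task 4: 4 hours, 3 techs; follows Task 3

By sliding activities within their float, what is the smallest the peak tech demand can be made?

5

Early-start (Task 3@1, Task 5@1, Task 1@5, Task 2@5, Task 4@2) gives peak 8: h1:4  h2:5  h3:5  h4:5  h5:8  h6:2  h7:0.
Shift Task 2→6.
Schedule Task 3@1, Task 5@1, Task 1@5, Task 2@6, Task 4@2: h1:4  h2:5  h3:5  h4:5  h5:5  h6:5  h7:0 — peak 5.
Total tech-hours = 29 over 7 hours ⇒ peak ≥ ⌈29/7⌉ = 5, so 5 is optimal.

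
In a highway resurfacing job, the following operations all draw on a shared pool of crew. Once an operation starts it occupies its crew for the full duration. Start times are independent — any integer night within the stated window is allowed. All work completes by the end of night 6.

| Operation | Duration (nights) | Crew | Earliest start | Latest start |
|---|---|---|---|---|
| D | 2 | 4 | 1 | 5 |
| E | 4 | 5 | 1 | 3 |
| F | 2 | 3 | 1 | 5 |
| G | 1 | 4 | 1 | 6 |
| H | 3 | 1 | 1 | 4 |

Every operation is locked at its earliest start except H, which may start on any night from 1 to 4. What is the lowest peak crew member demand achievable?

16

H@1: n1:17  n2:13  n3:6  n4:5  n5:0  n6:0 → peak 17
H@2: n1:16  n2:13  n3:6  n4:6  n5:0  n6:0 → peak 16
H@3: n1:16  n2:12  n3:6  n4:6  n5:1  n6:0 → peak 16
H@4: n1:16  n2:12  n3:5  n4:6  n5:1  n6:1 → peak 16
Best is H@2, peak 16.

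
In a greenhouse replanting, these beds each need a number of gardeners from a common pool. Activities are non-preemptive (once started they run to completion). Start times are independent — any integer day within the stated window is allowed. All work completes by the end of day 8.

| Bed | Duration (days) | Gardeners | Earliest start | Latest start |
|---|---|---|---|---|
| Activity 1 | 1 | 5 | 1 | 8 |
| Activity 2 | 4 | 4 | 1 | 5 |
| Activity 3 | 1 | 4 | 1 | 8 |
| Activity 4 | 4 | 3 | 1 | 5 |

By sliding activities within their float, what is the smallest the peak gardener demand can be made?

Early-start (Activity 1@1, Activity 2@1, Activity 3@1, Activity 4@1) gives peak 16: d1:16  d2:7  d3:7  d4:7  d5:0  d6:0  d7:0  d8:0.
Shift Activity 2→2, Activity 3→6, Activity 4→2.
Schedule Activity 1@1, Activity 2@2, Activity 3@6, Activity 4@2: d1:5  d2:7  d3:7  d4:7  d5:7  d6:4  d7:0  d8:0 — peak 7.

7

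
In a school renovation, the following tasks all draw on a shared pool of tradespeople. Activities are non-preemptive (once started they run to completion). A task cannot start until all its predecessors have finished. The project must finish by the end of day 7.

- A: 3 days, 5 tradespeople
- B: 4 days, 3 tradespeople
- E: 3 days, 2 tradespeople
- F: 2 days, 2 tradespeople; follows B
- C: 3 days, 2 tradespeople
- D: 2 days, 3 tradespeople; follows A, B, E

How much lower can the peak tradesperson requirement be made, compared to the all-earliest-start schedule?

Early-start peak: d1:12  d2:12  d3:12  d4:3  d5:5  d6:5  d7:0 ⇒ 12.
Leveled (A@1, B@1, E@1, F@5, C@4, D@5): d1:10  d2:10  d3:10  d4:5  d5:7  d6:7  d7:0 ⇒ 10.
Reduction 12 − 10 = 2.

2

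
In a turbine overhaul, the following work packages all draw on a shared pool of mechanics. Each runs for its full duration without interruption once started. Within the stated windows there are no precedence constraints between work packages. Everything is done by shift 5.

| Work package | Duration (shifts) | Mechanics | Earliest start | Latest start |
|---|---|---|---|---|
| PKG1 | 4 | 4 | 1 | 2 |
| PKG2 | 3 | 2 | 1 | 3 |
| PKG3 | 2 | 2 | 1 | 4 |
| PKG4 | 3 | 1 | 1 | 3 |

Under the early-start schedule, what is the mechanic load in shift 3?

7

At early start, shift 3 has: PKG1, PKG2, PKG4.
Demand: 4 + 2 + 1 = 7.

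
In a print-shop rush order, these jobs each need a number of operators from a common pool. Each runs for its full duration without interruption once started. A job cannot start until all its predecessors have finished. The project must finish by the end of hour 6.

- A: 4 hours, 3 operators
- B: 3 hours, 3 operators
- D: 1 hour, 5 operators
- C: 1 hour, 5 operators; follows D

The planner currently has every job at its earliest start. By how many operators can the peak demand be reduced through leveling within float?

5

Early-start peak: h1:11  h2:11  h3:6  h4:3  h5:0  h6:0 ⇒ 11.
Leveled (A@1, B@1, D@5, C@6): h1:6  h2:6  h3:6  h4:3  h5:5  h6:5 ⇒ 6.
Reduction 11 − 6 = 5.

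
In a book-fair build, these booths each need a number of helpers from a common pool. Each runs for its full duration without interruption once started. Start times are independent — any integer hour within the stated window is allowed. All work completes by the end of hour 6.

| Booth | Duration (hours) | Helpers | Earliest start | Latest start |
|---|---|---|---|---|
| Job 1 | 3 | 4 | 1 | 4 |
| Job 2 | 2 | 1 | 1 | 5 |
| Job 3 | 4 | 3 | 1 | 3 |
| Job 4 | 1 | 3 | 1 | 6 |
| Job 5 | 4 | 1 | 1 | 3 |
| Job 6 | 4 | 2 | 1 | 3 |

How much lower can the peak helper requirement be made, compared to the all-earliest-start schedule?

4

Early-start peak: h1:14  h2:11  h3:10  h4:6  h5:0  h6:0 ⇒ 14.
Leveled (Job 1@1, Job 2@1, Job 3@1, Job 4@4, Job 5@1, Job 6@3): h1:9  h2:9  h3:10  h4:9  h5:2  h6:2 ⇒ 10.
Reduction 14 − 10 = 4.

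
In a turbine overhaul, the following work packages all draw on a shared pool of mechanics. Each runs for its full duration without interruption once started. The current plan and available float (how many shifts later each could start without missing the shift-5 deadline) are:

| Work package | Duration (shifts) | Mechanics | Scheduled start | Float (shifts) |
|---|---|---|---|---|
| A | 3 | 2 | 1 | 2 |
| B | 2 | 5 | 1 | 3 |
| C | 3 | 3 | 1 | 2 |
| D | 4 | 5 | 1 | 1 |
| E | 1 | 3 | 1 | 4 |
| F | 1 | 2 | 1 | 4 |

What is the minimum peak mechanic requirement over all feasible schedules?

10

Early-start (A@1, B@1, C@1, D@1, E@1, F@1) gives peak 20: s1:20  s2:15  s3:10  s4:5  s5:0.
Shift B→4, E→5, F→5.
Schedule A@1, B@4, C@1, D@1, E@5, F@5: s1:10  s2:10  s3:10  s4:10  s5:10 — peak 10.
Total mechanic-shifts = 50 over 5 shifts ⇒ peak ≥ ⌈50/5⌉ = 10, so 10 is optimal.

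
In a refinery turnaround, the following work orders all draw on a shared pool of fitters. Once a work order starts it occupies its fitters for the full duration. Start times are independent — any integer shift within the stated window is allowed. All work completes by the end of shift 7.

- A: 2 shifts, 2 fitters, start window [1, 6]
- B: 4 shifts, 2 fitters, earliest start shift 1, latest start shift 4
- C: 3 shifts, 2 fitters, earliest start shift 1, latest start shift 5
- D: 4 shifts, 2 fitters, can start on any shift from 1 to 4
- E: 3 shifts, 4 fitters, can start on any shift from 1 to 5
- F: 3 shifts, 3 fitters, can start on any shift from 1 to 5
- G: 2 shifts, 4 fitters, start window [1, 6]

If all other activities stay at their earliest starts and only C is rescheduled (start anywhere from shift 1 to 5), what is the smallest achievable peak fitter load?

C@1: s1:19  s2:19  s3:13  s4:4  s5:0  s6:0  s7:0 → peak 19
C@2: s1:17  s2:19  s3:13  s4:6  s5:0  s6:0  s7:0 → peak 19
C@3: s1:17  s2:17  s3:13  s4:6  s5:2  s6:0  s7:0 → peak 17
C@4: s1:17  s2:17  s3:11  s4:6  s5:2  s6:2  s7:0 → peak 17
C@5: s1:17  s2:17  s3:11  s4:4  s5:2  s6:2  s7:2 → peak 17
Best is C@3, peak 17.

17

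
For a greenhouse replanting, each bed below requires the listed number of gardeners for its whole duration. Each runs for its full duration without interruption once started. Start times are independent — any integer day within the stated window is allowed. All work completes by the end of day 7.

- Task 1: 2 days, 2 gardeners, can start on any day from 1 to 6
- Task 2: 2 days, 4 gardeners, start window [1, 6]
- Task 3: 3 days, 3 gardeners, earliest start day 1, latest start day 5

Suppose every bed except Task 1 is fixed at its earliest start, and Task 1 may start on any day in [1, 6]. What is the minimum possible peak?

7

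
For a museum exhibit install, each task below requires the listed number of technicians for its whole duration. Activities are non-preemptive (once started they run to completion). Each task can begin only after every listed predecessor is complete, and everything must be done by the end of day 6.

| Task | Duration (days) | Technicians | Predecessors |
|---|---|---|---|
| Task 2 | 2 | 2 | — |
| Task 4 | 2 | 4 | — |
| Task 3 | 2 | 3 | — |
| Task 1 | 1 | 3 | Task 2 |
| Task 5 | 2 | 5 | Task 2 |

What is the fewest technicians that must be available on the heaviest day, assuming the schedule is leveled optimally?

6

Early-start (Task 2@1, Task 4@1, Task 3@1, Task 1@3, Task 5@3) gives peak 9: d1:9  d2:9  d3:8  d4:5  d5:0  d6:0.
Shift Task 3→3, Task 5→5.
Schedule Task 2@1, Task 4@1, Task 3@3, Task 1@3, Task 5@5: d1:6  d2:6  d3:6  d4:3  d5:5  d6:5 — peak 6.
Total technician-days = 31 over 6 days ⇒ peak ≥ ⌈31/6⌉ = 6, so 6 is optimal.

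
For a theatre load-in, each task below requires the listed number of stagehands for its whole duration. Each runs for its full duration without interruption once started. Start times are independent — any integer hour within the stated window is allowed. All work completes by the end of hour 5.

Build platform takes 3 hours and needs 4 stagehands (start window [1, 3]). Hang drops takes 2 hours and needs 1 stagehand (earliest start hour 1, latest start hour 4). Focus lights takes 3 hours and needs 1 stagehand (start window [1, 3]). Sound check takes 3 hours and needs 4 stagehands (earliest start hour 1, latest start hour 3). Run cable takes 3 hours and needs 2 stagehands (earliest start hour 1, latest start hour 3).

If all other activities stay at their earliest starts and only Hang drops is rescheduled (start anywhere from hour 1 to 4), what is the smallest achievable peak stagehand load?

11

Hang drops@1: h1:12  h2:12  h3:11  h4:0  h5:0 → peak 12
Hang drops@2: h1:11  h2:12  h3:12  h4:0  h5:0 → peak 12
Hang drops@3: h1:11  h2:11  h3:12  h4:1  h5:0 → peak 12
Hang drops@4: h1:11  h2:11  h3:11  h4:1  h5:1 → peak 11
Best is Hang drops@4, peak 11.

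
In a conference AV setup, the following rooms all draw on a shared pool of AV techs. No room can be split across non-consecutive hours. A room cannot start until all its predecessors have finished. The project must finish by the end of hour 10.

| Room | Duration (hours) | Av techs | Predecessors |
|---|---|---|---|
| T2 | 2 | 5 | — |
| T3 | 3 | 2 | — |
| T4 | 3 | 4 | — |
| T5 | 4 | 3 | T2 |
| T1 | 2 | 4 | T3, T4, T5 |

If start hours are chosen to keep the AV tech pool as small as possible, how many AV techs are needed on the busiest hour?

7

Early-start (T2@1, T3@1, T4@1, T5@3, T1@7) gives peak 11: h1:11  h2:11  h3:9  h4:3  h5:3  h6:3  h7:4  h8:4  h9:0  h10:0.
Shift T4→3, T5→4, T1→8.
Schedule T2@1, T3@1, T4@3, T5@4, T1@8: h1:7  h2:7  h3:6  h4:7  h5:7  h6:3  h7:3  h8:4  h9:4  h10:0 — peak 7.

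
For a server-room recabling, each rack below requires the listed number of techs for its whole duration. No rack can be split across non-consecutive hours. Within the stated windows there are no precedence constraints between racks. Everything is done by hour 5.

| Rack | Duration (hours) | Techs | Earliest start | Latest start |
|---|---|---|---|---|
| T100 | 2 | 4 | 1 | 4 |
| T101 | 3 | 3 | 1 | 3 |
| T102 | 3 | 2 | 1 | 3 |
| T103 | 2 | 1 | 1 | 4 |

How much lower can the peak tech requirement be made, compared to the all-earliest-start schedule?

5

Early-start peak: h1:10  h2:10  h3:5  h4:0  h5:0 ⇒ 10.
Leveled (T100@1, T101@3, T102@3, T103@1): h1:5  h2:5  h3:5  h4:5  h5:5 ⇒ 5.
Reduction 10 − 5 = 5.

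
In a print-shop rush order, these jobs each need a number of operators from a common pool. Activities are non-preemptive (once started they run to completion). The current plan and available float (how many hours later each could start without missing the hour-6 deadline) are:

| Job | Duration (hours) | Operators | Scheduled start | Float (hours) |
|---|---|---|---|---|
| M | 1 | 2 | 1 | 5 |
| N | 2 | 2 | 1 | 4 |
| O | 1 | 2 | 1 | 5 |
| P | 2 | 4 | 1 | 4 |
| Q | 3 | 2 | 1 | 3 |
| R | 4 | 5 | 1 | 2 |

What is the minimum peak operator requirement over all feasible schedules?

8

Early-start (M@1, N@1, O@1, P@1, Q@1, R@1) gives peak 17: h1:17  h2:13  h3:7  h4:5  h5:0  h6:0.
Shift O→2, Q→3, R→3.
Schedule M@1, N@1, O@2, P@1, Q@3, R@3: h1:8  h2:8  h3:7  h4:7  h5:7  h6:5 — peak 8.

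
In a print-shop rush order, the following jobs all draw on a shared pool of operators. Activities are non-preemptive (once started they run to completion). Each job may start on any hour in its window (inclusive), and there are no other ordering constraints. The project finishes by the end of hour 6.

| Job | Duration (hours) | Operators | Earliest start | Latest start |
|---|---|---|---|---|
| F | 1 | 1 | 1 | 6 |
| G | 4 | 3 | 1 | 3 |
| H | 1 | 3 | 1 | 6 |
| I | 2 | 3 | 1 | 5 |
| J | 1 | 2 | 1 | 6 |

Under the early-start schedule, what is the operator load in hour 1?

At early start, hour 1 has: F, G, H, I, J.
Demand: 1 + 3 + 3 + 3 + 2 = 12.

12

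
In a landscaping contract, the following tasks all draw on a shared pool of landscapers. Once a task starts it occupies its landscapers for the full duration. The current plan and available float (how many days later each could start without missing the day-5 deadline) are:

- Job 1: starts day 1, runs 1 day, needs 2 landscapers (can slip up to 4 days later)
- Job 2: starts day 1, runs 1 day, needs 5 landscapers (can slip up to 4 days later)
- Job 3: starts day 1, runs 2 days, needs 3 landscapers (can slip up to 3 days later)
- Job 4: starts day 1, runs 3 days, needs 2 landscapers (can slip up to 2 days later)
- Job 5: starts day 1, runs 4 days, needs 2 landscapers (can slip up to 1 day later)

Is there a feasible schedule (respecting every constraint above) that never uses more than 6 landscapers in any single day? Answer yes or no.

no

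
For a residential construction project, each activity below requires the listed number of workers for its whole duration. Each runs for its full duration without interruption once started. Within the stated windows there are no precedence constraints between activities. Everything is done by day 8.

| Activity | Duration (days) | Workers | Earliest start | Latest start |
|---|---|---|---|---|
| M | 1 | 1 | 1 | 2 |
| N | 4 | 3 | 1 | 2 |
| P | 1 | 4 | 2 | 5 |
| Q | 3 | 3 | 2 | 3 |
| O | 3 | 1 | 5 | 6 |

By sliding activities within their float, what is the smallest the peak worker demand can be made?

Early-start (M@1, N@1, P@2, Q@2, O@5) gives peak 10: d1:4  d2:10  d3:6  d4:6  d5:1  d6:1  d7:1  d8:0.
Shift P→5.
Schedule M@1, N@1, P@5, Q@2, O@5: d1:4  d2:6  d3:6  d4:6  d5:5  d6:1  d7:1  d8:0 — peak 6.

6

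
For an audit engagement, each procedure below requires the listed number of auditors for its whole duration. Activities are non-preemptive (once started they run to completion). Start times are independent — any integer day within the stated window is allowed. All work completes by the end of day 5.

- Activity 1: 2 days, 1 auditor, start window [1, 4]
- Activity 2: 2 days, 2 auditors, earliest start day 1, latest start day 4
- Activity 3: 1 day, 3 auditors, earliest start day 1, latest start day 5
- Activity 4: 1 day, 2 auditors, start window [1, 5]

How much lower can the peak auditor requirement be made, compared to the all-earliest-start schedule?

5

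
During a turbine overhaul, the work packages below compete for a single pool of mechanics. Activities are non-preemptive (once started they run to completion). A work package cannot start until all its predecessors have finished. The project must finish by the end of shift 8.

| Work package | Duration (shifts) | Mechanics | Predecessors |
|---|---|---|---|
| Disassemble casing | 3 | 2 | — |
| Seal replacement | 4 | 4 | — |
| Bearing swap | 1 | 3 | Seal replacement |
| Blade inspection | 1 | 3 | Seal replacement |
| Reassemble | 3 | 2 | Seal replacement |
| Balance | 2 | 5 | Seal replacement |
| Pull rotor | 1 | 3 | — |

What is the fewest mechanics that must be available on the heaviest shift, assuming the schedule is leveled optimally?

7

Early-start (Disassemble casing@1, Seal replacement@1, Bearing swap@5, Blade inspection@5, Reassemble@5, Balance@5, Pull rotor@1) gives peak 13: s1:9  s2:6  s3:6  s4:4  s5:13  s6:7  s7:2  s8:0.
Shift Reassemble→6, Balance→6, Pull rotor→4.
Schedule Disassemble casing@1, Seal replacement@1, Bearing swap@5, Blade inspection@5, Reassemble@6, Balance@6, Pull rotor@4: s1:6  s2:6  s3:6  s4:7  s5:6  s6:7  s7:7  s8:2 — peak 7.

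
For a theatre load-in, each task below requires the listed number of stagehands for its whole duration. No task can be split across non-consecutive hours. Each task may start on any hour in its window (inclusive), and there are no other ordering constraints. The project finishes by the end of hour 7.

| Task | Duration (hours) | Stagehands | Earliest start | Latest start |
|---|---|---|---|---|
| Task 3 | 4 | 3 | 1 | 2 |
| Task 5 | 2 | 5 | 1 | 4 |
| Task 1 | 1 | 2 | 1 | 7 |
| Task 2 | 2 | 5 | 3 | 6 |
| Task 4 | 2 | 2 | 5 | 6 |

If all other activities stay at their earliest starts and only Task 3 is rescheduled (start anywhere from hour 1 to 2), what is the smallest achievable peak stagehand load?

8

Task 3@1: h1:10  h2:8  h3:8  h4:8  h5:2  h6:2  h7:0 → peak 10
Task 3@2: h1:7  h2:8  h3:8  h4:8  h5:5  h6:2  h7:0 → peak 8
Best is Task 3@2, peak 8.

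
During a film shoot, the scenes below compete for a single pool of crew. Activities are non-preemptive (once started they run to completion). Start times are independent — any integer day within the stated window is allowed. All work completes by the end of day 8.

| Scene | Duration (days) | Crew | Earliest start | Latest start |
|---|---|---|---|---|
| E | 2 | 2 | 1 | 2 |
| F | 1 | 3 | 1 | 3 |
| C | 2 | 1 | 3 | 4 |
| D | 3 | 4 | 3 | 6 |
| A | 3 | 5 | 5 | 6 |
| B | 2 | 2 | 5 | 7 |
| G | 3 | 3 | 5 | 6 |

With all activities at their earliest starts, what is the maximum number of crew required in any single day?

Early-start schedule: E@1, F@1, C@3, D@3, A@5, B@5, G@5.
Load per day: day 1: 5, day 2: 2, day 3: 5, day 4: 5, day 5: 14, day 6: 10, day 7: 8, day 8: 0.
Peak is 14.

14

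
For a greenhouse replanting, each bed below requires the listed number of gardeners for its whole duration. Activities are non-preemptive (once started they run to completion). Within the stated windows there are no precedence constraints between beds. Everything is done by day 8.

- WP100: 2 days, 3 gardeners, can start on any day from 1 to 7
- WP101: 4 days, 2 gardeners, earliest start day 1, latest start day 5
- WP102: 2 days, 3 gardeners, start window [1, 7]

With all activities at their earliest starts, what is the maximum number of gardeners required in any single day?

Early-start schedule: WP100@1, WP101@1, WP102@1.
Load per day: day 1: 8, day 2: 8, day 3: 2, day 4: 2, day 5: 0, day 6: 0, day 7: 0, day 8: 0.
Peak is 8.

8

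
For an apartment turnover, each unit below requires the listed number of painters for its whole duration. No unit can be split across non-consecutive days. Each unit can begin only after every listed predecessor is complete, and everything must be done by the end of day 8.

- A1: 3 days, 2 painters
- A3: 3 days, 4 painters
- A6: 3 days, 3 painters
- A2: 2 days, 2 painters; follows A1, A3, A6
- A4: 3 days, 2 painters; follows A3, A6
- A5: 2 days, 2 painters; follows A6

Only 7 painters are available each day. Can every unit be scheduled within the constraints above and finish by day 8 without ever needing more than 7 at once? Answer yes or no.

yes

Schedule A1@4, A3@1, A6@1, A2@7, A4@4, A5@4: d1:7  d2:7  d3:7  d4:6  d5:6  d6:4  d7:2  d8:2 — peak 7 ≤ 7.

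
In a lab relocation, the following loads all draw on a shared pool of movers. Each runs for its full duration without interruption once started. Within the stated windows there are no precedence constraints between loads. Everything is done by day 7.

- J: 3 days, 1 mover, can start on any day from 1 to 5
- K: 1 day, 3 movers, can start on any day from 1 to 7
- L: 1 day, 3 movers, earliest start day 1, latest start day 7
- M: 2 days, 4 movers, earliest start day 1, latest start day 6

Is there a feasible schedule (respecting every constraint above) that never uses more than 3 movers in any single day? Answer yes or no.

no

The minimum achievable peak is 4; 3 < 4, so no feasible schedule stays within the cap.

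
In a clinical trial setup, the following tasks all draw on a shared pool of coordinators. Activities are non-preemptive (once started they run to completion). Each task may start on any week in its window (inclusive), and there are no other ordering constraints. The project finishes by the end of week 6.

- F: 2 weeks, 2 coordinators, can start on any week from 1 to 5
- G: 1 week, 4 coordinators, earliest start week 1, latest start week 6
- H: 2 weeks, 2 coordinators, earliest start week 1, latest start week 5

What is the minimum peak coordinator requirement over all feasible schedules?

4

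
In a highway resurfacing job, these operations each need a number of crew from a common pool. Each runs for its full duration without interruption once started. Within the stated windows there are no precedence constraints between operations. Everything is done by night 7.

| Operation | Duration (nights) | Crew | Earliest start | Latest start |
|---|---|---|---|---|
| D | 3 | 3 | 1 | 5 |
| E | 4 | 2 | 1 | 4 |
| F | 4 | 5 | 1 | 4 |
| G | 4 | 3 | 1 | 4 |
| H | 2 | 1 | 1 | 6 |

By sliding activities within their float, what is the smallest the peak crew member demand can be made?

10

Early-start (D@1, E@1, F@1, G@1, H@1) gives peak 14: n1:14  n2:14  n3:13  n4:10  n5:0  n6:0  n7:0.
Shift G→4, H→5.
Schedule D@1, E@1, F@1, G@4, H@5: n1:10  n2:10  n3:10  n4:10  n5:4  n6:4  n7:3 — peak 10.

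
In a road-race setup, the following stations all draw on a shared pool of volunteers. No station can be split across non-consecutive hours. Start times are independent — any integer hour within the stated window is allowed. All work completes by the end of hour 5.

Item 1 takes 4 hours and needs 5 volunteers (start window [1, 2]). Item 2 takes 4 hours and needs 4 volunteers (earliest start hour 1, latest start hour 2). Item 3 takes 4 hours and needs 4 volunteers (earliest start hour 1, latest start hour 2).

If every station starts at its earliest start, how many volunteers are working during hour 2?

13

At early start, hour 2 has: Item 1, Item 2, Item 3.
Demand: 5 + 4 + 4 = 13.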